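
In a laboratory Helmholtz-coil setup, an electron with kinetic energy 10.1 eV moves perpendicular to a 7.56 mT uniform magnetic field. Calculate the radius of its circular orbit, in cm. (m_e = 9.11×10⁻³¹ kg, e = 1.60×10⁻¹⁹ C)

r ≈ 0.142 cm

Convert the energy: K = 10.1 eV = 1.62×10^-18 J.
v = √(2K/m) = √(2·1.62×10^-18/9.11×10^-31) = 1.88×10^6 m/s.
r = mv/(qB) = (9.11×10^-31)(1.88×10^6) / [(1×1.60×10^-19)(7.56×10^-3)] = 1.42×10^-3 m.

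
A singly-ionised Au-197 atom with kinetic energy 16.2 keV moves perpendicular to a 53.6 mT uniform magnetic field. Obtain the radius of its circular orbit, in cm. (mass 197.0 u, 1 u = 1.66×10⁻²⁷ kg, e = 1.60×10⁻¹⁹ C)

Convert the energy: K = 16.2 keV = 2.59×10^-15 J.
v = √(2K/m) = √(2·2.59×10^-15/3.27×10^-25) = 1.26×10^5 m/s.
r = mv/(qB) = (3.27×10^-25)(1.26×10^5) / [(1×1.60×10^-19)(0.0536)] = 4.80 m.

r ≈ 480 cm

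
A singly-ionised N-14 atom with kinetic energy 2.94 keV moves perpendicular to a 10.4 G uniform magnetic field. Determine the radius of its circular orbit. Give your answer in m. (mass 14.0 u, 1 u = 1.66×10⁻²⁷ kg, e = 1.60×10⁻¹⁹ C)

Convert the energy: K = 2.94 keV = 4.70×10^-16 J.
v = √(2K/m) = √(2·4.70×10^-16/2.32×10^-26) = 2.01×10^5 m/s.
r = mv/(qB) = (2.32×10^-26)(2.01×10^5) / [(1×1.60×10^-19)(1.04×10^-3)] = 28.1 m.

r ≈ 28.1 m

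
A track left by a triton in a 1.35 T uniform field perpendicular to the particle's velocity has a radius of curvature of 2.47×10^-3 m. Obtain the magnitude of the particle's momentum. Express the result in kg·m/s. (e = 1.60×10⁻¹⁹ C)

Since qvB = mv²/r, the momentum p = mv = qBr.
p = (1×1.60×10^-19)(1.35)(2.47×10^-3) = 5.34×10^-22 kg·m/s.

p ≈ 5.34×10^-22 kg·m/s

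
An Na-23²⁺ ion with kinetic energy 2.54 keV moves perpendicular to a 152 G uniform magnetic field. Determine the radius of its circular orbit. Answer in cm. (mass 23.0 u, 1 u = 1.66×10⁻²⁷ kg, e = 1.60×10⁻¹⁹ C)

r ≈ 115 cm

Convert the energy: K = 2.54 keV = 4.06×10^-16 J.
v = √(2K/m) = √(2·4.06×10^-16/3.82×10^-26) = 1.46×10^5 m/s.
r = mv/(qB) = (3.82×10^-26)(1.46×10^5) / [(2×1.60×10^-19)(0.0152)] = 1.15 m.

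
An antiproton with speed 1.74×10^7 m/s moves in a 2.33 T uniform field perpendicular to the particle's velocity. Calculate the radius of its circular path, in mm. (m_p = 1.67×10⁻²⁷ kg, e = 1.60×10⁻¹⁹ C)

The magnetic force provides the centripetal force: qvB = mv²/r, so r = mv/(qB).
r = (1.67×10^-27 kg)(1.74×10^7 m/s) / [(1×1.60×10^-19 C)(2.33 T)] = 0.0779 m.

r ≈ 77.9 mm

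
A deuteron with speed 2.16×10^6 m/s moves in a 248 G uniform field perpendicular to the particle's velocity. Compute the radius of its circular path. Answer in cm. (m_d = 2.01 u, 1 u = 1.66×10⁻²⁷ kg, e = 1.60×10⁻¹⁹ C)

The magnetic force provides the centripetal force: qvB = mv²/r, so r = mv/(qB).
r = (3.34×10^-27 kg)(2.16×10^6 m/s) / [(1×1.60×10^-19 C)(0.0248 T)] = 1.82 m.

r ≈ 182 cm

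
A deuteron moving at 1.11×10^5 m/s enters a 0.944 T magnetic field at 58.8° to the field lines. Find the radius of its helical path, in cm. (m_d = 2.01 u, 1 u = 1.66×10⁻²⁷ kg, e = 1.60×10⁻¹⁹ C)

Only the perpendicular component v⊥ = v sin58.8° = 9.49×10^4 m/s is bent by the field.
r = m v⊥ /(qB) = (3.34×10^-27)(9.49×10^4) / [(1×1.60×10^-19)(0.944)] = 2.10×10^-3 m.

r ≈ 0.210 cm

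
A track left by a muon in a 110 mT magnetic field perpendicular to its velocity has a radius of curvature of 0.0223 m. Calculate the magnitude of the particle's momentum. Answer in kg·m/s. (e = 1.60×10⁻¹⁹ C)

Since qvB = mv²/r, the momentum p = mv = qBr.
p = (1×1.60×10^-19)(0.110)(0.0223) = 3.92×10^-22 kg·m/s.

p ≈ 3.92×10^-22 kg·m/s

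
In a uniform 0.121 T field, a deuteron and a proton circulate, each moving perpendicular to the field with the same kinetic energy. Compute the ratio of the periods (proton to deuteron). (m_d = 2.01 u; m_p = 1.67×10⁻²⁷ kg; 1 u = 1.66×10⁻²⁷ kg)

ratio ≈ 0.501

T = 2πm/(qB) is independent of speed, so T₂/T₁ = (m₂/q₂)/(m₁/q₁).
T_{proton}/T_{deuteron} = (1.67×10^-27/1e) / (3.34×10^-27/1e) = 0.501.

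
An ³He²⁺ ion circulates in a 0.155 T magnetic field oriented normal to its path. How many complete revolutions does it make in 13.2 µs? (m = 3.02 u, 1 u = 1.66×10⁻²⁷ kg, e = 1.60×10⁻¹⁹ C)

T = 2πm/(qB) = 2π(5.0132×10^-27) / [(2×1.60×10^-19)(0.155)] = 6.3506×10^-7 s.
N = t/T = 1.32×10^-5 / 6.3506×10^-7 ≈ 20.79, so 20 complete revolutions.

N = 20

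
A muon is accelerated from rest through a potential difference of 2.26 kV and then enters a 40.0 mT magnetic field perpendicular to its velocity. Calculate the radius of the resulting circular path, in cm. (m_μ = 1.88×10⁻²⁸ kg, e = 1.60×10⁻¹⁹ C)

The kinetic energy gained is K = qV = (1×1.60×10^-19)(2260) = 3.62×10^-16 J.
v = √(2K/m) = 1.96×10^6 m/s.
r = mv/(qB) = (1.88×10^-28)(1.96×10^6) / [(1×1.60×10^-19)(0.0400)] = 0.0576 m.

r ≈ 5.76 cm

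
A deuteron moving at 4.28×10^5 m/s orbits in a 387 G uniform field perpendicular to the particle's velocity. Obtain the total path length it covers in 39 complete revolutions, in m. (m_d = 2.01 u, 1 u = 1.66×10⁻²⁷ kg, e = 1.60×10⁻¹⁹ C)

r = mv/(qB) = 0.231 m, so one revolution covers 2πr = 1.45 m.
In 39 revolutions: L = 39·2πr = 56.5 m.

L ≈ 56.5 m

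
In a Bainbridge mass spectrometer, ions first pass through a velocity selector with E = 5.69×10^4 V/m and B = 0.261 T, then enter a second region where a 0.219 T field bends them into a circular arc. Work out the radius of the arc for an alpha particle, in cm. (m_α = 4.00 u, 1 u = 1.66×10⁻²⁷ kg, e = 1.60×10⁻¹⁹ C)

The selector passes v = E/B = 5.69×10^4/0.261 = 2.18×10^5 m/s.
In the deflection region, r = mv/(qB₂) = (6.64×10^-27)(2.18×10^5) / [(2×1.60×10^-19)(0.219)] = 0.0207 m.

r ≈ 2.07 cm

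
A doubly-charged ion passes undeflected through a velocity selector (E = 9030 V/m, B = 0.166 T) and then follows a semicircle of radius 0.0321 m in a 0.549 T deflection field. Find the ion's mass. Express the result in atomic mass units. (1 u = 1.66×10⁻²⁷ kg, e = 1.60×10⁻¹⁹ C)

m ≈ 62.5 u

v = E/B₁ = 5.44×10^4 m/s.
From r = mv/(qB₂), m = qB₂r/v = (2×1.60×10^-19)(0.549)(0.0321) / (5.44×10^4) = 1.04×10^-25 kg.
In atomic mass units: m = 1.04×10^-25 / 1.66×10^-27 = 62.5 u.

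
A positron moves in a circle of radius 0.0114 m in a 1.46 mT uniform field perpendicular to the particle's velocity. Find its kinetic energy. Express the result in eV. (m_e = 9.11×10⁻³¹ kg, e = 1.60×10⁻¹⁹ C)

K ≈ 24.3 eV

v = qBr/m = (1×1.60×10^-19)(1.46×10^-3)(0.0114) / (9.11×10^-31) = 2.92×10^6 m/s.
K = ½mv² = 0.5·(9.11×10^-31)·(2.92×10^6)² = 3.89×10^-18 J = 24.3 eV.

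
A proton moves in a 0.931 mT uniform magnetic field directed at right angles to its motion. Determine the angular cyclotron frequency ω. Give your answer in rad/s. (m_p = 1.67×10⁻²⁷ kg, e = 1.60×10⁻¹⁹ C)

ω = qB/m = (1×1.60×10^-19)(9.31×10^-4) / (1.67×10^-27) = 8.92×10^4 rad/s.

ω ≈ 8.92×10^4 rad/s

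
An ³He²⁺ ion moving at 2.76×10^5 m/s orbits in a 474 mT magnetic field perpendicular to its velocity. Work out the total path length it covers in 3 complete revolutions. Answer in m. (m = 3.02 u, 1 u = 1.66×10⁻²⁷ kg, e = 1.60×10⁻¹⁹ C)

r = mv/(qB) = 9.12×10^-3 m, so one revolution covers 2πr = 0.0573 m.
In 3 revolutions: L = 3·2πr = 0.172 m.

L ≈ 0.172 m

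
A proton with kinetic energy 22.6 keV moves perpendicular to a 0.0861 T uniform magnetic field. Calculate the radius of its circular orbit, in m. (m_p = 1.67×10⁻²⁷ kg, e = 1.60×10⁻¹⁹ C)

r ≈ 0.252 m

Convert the energy: K = 22.6 keV = 3.62×10^-15 J.
v = √(2K/m) = √(2·3.62×10^-15/1.67×10^-27) = 2.08×10^6 m/s.
r = mv/(qB) = (1.67×10^-27)(2.08×10^6) / [(1×1.60×10^-19)(0.0861)] = 0.252 m.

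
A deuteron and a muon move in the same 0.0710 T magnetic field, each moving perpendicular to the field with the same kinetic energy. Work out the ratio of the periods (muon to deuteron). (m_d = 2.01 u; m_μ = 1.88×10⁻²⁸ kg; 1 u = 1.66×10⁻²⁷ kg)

ratio ≈ 0.0563

T = 2πm/(qB) is independent of speed, so T₂/T₁ = (m₂/q₂)/(m₁/q₁).
T_{muon}/T_{deuteron} = (1.88×10^-28/1e) / (3.34×10^-27/1e) = 0.0563.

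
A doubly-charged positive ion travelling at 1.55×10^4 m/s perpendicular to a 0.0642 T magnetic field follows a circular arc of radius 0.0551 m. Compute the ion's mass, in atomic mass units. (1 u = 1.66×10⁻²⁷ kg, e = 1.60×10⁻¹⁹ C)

m ≈ 44.0 u

qvB = mv²/r ⇒ m = qBr/v.
m = (2×1.60×10^-19)(0.0642)(0.0551) / (1.55×10^4) = 7.30×10^-26 kg = 44.0 u.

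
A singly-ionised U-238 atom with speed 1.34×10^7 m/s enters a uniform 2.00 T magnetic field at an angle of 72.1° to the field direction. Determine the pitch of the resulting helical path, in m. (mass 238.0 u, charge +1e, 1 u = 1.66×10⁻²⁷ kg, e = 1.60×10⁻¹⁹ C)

The velocity component along B is v∥ = v cos72.1° = 4.12×10^6 m/s.
The cyclotron period T = 2πm/(qB) = 7.76×10^-6 s is set by m, q, B alone.
Pitch = v∥·T = (4.12×10^6)(7.76×10^-6) = 31.9 m.

pitch ≈ 31.9 m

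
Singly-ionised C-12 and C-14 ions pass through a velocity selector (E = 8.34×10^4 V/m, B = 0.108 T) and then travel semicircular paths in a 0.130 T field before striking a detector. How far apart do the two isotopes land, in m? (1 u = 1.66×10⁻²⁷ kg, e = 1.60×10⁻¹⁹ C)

Δd ≈ 0.247 m

Both emerge at v = E/B₁ = 7.72×10^5 m/s.
r = mv/(qB₂), so r₁ = 0.740 m and r₂ = 0.863 m, giving Δr = 0.123 m.
After a semicircle each ion lands a diameter 2r from the entry slit, so the separation is 2Δr = 0.247 m.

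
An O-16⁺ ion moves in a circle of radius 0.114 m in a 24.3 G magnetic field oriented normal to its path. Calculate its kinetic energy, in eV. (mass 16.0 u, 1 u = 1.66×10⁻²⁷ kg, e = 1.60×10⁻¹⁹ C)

v = qBr/m = (1×1.60×10^-19)(2.43×10^-3)(0.114) / (2.66×10^-26) = 1670 m/s.
K = ½mv² = 0.5·(2.66×10^-26)·(1670)² = 3.70×10^-20 J = 0.231 eV.

K ≈ 0.231 eV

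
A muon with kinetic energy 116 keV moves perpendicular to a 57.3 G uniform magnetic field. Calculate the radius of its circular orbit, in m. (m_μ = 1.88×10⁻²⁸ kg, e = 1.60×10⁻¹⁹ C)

r ≈ 2.88 m

Convert the energy: K = 116 keV = 1.86×10^-14 J.
v = √(2K/m) = √(2·1.86×10^-14/1.88×10^-28) = 1.41×10^7 m/s.
r = mv/(qB) = (1.88×10^-28)(1.41×10^7) / [(1×1.60×10^-19)(5.73×10^-3)] = 2.88 m.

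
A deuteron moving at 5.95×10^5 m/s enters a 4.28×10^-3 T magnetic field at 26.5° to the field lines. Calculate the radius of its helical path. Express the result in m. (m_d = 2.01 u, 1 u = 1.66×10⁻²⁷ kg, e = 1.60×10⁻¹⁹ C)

Only the perpendicular component v⊥ = v sin26.5° = 2.65×10^5 m/s is bent by the field.
r = m v⊥ /(qB) = (3.34×10^-27)(2.65×10^5) / [(1×1.60×10^-19)(4.28×10^-3)] = 1.29 m.

r ≈ 1.29 m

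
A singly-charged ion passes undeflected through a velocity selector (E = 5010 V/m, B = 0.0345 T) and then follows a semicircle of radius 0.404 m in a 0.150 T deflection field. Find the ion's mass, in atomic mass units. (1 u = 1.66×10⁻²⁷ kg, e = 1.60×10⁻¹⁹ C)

m ≈ 40.2 u

v = E/B₁ = 1.45×10^5 m/s.
From r = mv/(qB₂), m = qB₂r/v = (1×1.60×10^-19)(0.150)(0.404) / (1.45×10^5) = 6.68×10^-26 kg.
In atomic mass units: m = 6.68×10^-26 / 1.66×10^-27 = 40.2 u.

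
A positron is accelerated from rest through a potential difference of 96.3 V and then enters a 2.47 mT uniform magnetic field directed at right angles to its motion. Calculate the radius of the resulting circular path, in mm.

The kinetic energy gained is K = qV = (1×1.60×10^-19)(96.3) = 1.54×10^-17 J.
v = √(2K/m) = 5.82×10^6 m/s.
r = mv/(qB) = (9.11×10^-31)(5.82×10^6) / [(1×1.60×10^-19)(2.47×10^-3)] = 0.0134 m.

r ≈ 13.4 mm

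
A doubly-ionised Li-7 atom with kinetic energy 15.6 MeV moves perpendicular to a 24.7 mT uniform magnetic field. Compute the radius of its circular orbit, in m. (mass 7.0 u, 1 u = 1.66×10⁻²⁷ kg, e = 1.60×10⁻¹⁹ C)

Convert the energy: K = 15.6 MeV = 2.50×10^-12 J.
v = √(2K/m) = √(2·2.50×10^-12/1.16×10^-26) = 2.07×10^7 m/s.
r = mv/(qB) = (1.16×10^-26)(2.07×10^7) / [(2×1.60×10^-19)(0.0247)] = 30.5 m.

r ≈ 30.5 m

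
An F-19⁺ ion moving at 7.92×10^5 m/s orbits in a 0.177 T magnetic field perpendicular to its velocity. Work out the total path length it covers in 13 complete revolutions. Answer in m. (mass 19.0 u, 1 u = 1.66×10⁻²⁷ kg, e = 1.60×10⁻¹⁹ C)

L ≈ 72.0 m

r = mv/(qB) = 0.882 m, so one revolution covers 2πr = 5.54 m.
In 13 revolutions: L = 13·2πr = 72.0 m.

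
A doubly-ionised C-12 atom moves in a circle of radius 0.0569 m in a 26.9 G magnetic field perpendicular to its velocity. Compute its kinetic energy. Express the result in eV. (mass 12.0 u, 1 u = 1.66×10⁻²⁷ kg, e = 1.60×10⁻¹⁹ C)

K ≈ 0.376 eV

v = qBr/m = (2×1.60×10^-19)(2.69×10^-3)(0.0569) / (1.99×10^-26) = 2460 m/s.
K = ½mv² = 0.5·(1.99×10^-26)·(2460)² = 6.02×10^-20 J = 0.376 eV.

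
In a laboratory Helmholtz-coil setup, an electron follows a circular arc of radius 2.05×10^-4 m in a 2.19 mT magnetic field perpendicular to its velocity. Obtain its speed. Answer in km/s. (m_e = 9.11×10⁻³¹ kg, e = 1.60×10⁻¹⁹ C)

From qvB = mv²/r, v = qBr/m.
v = (1×1.60×10^-19)(2.19×10^-3)(2.05×10^-4) / (9.11×10^-31) = 7.88×10^4 m/s.

v ≈ 78.8 km/s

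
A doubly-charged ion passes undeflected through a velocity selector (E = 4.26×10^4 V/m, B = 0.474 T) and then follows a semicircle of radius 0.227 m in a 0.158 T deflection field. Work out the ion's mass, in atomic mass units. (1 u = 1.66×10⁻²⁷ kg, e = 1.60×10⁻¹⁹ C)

v = E/B₁ = 8.99×10^4 m/s.
From r = mv/(qB₂), m = qB₂r/v = (2×1.60×10^-19)(0.158)(0.227) / (8.99×10^4) = 1.28×10^-25 kg.
In atomic mass units: m = 1.28×10^-25 / 1.66×10^-27 = 76.9 u.

m ≈ 76.9 u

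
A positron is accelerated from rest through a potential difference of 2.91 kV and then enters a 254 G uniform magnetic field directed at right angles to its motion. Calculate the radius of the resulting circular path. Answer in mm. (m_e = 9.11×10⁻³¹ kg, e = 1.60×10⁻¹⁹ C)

The kinetic energy gained is K = qV = (1×1.60×10^-19)(2910) = 4.66×10^-16 J.
v = √(2K/m) = 3.20×10^7 m/s.
r = mv/(qB) = (9.11×10^-31)(3.20×10^7) / [(1×1.60×10^-19)(0.0254)] = 7.17×10^-3 m.

r ≈ 7.17 mm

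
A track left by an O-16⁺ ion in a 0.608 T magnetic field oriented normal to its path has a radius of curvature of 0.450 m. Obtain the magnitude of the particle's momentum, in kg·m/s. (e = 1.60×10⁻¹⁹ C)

Since qvB = mv²/r, the momentum p = mv = qBr.
p = (1×1.60×10^-19)(0.608)(0.450) = 4.38×10^-20 kg·m/s.

p ≈ 4.38×10^-20 kg·m/s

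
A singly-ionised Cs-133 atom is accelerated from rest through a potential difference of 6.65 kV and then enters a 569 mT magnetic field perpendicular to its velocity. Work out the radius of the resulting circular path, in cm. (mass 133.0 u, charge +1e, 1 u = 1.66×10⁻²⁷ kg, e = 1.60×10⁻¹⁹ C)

The kinetic energy gained is K = qV = (1×1.60×10^-19)(6650) = 1.06×10^-15 J.
v = √(2K/m) = 9.82×10^4 m/s.
r = mv/(qB) = (2.21×10^-25)(9.82×10^4) / [(1×1.60×10^-19)(0.569)] = 0.238 m.

r ≈ 23.8 cm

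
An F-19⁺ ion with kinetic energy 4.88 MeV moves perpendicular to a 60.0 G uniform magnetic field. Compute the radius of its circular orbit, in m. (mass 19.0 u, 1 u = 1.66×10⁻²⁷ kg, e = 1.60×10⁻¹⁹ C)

r ≈ 231 m

Convert the energy: K = 4.88 MeV = 7.81×10^-13 J.
v = √(2K/m) = √(2·7.81×10^-13/3.15×10^-26) = 7.04×10^6 m/s.
r = mv/(qB) = (3.15×10^-26)(7.04×10^6) / [(1×1.60×10^-19)(6.00×10^-3)] = 231 m.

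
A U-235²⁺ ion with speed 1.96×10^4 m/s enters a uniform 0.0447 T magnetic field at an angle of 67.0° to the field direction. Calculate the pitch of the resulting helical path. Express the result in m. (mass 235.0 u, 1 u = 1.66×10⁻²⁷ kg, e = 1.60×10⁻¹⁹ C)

The velocity component along B is v∥ = v cos67.0° = 7660 m/s.
The cyclotron period T = 2πm/(qB) = 1.71×10^-4 s is set by m, q, B alone.
Pitch = v∥·T = (7660)(1.71×10^-4) = 1.31 m.

pitch ≈ 1.31 m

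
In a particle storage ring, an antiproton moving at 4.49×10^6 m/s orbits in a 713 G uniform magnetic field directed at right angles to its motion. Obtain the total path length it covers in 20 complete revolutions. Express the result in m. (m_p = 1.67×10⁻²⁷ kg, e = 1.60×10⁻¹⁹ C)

r = mv/(qB) = 0.657 m, so one revolution covers 2πr = 4.13 m.
In 20 revolutions: L = 20·2πr = 82.6 m.

L ≈ 82.6 m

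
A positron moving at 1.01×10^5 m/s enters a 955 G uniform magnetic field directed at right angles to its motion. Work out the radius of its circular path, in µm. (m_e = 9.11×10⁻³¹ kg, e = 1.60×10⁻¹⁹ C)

The magnetic force provides the centripetal force: qvB = mv²/r, so r = mv/(qB).
r = (9.11×10^-31 kg)(1.01×10^5 m/s) / [(1×1.60×10^-19 C)(0.0955 T)] = 6.02×10^-6 m.

r ≈ 6.02 µm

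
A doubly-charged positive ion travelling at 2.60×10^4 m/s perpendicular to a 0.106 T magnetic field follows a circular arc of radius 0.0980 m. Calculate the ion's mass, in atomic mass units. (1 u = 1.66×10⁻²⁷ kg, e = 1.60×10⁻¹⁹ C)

m ≈ 77.0 u

qvB = mv²/r ⇒ m = qBr/v.
m = (2×1.60×10^-19)(0.106)(0.0980) / (2.60×10^4) = 1.28×10^-25 kg = 77.0 u.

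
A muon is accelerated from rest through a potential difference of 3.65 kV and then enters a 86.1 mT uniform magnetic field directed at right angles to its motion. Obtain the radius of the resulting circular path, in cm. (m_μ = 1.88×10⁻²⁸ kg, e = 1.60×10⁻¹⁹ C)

The kinetic energy gained is K = qV = (1×1.60×10^-19)(3650) = 5.84×10^-16 J.
v = √(2K/m) = 2.49×10^6 m/s.
r = mv/(qB) = (1.88×10^-28)(2.49×10^6) / [(1×1.60×10^-19)(0.0861)] = 0.0340 m.

r ≈ 3.40 cm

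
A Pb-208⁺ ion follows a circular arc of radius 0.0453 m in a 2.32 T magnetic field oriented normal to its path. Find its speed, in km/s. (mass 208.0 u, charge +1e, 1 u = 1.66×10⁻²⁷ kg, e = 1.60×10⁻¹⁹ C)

From qvB = mv²/r, v = qBr/m.
v = (1×1.60×10^-19)(2.32)(0.0453) / (3.45×10^-25) = 4.87×10^4 m/s.

v ≈ 48.7 km/s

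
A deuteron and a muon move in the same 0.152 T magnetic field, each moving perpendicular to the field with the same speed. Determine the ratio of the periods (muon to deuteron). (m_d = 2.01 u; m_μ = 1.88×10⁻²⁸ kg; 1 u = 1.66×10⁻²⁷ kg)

T = 2πm/(qB) is independent of speed, so T₂/T₁ = (m₂/q₂)/(m₁/q₁).
T_{muon}/T_{deuteron} = (1.88×10^-28/1e) / (3.34×10^-27/1e) = 0.0563.

ratio ≈ 0.0563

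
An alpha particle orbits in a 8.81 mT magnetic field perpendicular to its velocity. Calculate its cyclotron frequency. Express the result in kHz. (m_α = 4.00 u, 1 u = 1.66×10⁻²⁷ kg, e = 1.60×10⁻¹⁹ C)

f ≈ 67.6 kHz

f = qB/(2πm) = (2×1.60×10^-19)(8.81×10^-3) / [2π(6.64×10^-27)] = 6.76×10^4 Hz.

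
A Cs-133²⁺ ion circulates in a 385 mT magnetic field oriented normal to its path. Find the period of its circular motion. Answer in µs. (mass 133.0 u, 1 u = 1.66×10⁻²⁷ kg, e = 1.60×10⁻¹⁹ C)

The cyclotron period is independent of speed: T = 2πm/(qB).
T = 2π(2.21×10^-25) / [(2×1.60×10^-19)(0.385)] = 1.13×10^-5 s.

T ≈ 11.3 µs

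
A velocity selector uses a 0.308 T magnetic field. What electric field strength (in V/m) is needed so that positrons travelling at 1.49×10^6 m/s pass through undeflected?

E ≈ 4.59×10^5 V/m

qE = qvB ⇒ E = vB = (1.49×10^6)(0.308) = 4.59×10^5 V/m.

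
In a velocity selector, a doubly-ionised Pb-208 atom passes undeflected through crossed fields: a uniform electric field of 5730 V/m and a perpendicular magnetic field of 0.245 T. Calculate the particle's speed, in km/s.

For zero net force, qE = qvB, so v = E/B.
v = (5730) / (0.245) = 2.34×10^4 m/s.

v ≈ 23.4 km/s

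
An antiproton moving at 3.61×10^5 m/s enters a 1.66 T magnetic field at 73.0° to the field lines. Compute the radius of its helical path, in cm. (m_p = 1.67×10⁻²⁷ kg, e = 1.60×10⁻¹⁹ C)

Only the perpendicular component v⊥ = v sin73.0° = 3.45×10^5 m/s is bent by the field.
r = m v⊥ /(qB) = (1.67×10^-27)(3.45×10^5) / [(1×1.60×10^-19)(1.66)] = 2.17×10^-3 m.

r ≈ 0.217 cm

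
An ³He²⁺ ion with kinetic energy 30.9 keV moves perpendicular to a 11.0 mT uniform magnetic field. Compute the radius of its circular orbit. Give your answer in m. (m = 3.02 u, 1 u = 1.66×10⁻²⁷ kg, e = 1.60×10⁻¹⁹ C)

Convert the energy: K = 30.9 keV = 4.94×10^-15 J.
v = √(2K/m) = √(2·4.94×10^-15/5.01×10^-27) = 1.40×10^6 m/s.
r = mv/(qB) = (5.01×10^-27)(1.40×10^6) / [(2×1.60×10^-19)(0.0110)] = 2.00 m.

r ≈ 2.00 m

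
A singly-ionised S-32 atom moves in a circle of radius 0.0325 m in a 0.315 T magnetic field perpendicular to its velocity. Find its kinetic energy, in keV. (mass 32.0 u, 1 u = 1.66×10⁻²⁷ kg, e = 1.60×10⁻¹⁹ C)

v = qBr/m = (1×1.60×10^-19)(0.315)(0.0325) / (5.31×10^-26) = 3.08×10^4 m/s.
K = ½mv² = 0.5·(5.31×10^-26)·(3.08×10^4)² = 2.53×10^-17 J = 0.158 keV.

K ≈ 0.158 keV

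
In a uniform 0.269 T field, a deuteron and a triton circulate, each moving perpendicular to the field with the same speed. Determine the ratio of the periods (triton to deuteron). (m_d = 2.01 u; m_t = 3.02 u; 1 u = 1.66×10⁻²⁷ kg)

T = 2πm/(qB) is independent of speed, so T₂/T₁ = (m₂/q₂)/(m₁/q₁).
T_{triton}/T_{deuteron} = (5.01×10^-27/1e) / (3.34×10^-27/1e) = 1.50.

ratio ≈ 1.50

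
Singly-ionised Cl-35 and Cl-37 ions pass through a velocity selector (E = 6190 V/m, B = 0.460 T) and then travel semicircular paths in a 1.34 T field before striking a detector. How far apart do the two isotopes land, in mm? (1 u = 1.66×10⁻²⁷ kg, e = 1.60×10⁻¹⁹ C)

Both emerge at v = E/B₁ = 1.35×10^4 m/s.
r = mv/(qB₂), so r₁ = 3.647×10^-3 m and r₂ = 3.855×10^-3 m, giving Δr = 2.08×10^-4 m.
After a semicircle each ion lands a diameter 2r from the entry slit, so the separation is 2Δr = 4.17×10^-4 m.

Δd ≈ 0.417 mm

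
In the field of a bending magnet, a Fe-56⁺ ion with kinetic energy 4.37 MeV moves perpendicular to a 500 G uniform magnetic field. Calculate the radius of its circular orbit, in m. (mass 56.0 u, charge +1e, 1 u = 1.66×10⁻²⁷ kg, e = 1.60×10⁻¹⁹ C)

Convert the energy: K = 4.37 MeV = 6.99×10^-13 J.
v = √(2K/m) = √(2·6.99×10^-13/9.30×10^-26) = 3.88×10^6 m/s.
r = mv/(qB) = (9.30×10^-26)(3.88×10^6) / [(1×1.60×10^-19)(0.0500)] = 45.1 m.

r ≈ 45.1 m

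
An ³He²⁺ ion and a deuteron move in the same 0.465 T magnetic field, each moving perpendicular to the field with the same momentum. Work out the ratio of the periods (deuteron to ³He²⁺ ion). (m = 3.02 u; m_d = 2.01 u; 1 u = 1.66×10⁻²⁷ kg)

T = 2πm/(qB) is independent of speed, so T₂/T₁ = (m₂/q₂)/(m₁/q₁).
T_{deuteron}/T_{³He²⁺ ion} = (3.34×10^-27/1e) / (5.01×10^-27/2e) = 1.33.

ratio ≈ 1.33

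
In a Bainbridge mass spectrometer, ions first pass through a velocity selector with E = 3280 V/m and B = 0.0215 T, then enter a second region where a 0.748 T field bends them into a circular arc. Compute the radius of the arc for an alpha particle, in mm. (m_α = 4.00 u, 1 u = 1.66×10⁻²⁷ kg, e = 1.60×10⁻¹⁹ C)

The selector passes v = E/B = 3280/0.0215 = 1.53×10^5 m/s.
In the deflection region, r = mv/(qB₂) = (6.64×10^-27)(1.53×10^5) / [(2×1.60×10^-19)(0.748)] = 4.23×10^-3 m.

r ≈ 4.23 mm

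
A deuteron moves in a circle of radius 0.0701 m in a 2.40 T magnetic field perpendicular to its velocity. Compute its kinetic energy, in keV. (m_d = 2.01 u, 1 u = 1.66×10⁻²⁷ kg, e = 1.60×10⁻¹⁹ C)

K ≈ 679 keV

v = qBr/m = (1×1.60×10^-19)(2.40)(0.0701) / (3.34×10^-27) = 8.07×10^6 m/s.
K = ½mv² = 0.5·(3.34×10^-27)·(8.07×10^6)² = 1.09×10^-13 J = 679 keV.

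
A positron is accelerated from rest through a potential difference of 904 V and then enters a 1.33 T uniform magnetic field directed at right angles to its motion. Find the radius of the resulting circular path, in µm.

The kinetic energy gained is K = qV = (1×1.60×10^-19)(904) = 1.45×10^-16 J.
v = √(2K/m) = 1.78×10^7 m/s.
r = mv/(qB) = (9.11×10^-31)(1.78×10^7) / [(1×1.60×10^-19)(1.33)] = 7.63×10^-5 m.

r ≈ 76.3 µm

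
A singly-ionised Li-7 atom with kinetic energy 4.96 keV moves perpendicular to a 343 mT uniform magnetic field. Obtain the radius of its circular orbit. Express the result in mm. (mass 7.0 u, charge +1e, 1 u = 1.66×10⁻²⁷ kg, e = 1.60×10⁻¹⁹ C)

Convert the energy: K = 4.96 keV = 7.94×10^-16 J.
v = √(2K/m) = √(2·7.94×10^-16/1.16×10^-26) = 3.70×10^5 m/s.
r = mv/(qB) = (1.16×10^-26)(3.70×10^5) / [(1×1.60×10^-19)(0.343)] = 0.0783 m.

r ≈ 78.3 mm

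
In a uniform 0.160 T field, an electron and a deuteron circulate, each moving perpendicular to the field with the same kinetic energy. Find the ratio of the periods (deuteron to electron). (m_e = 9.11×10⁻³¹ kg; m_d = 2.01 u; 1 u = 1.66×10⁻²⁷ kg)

T = 2πm/(qB) is independent of speed, so T₂/T₁ = (m₂/q₂)/(m₁/q₁).
T_{deuteron}/T_{electron} = (3.34×10^-27/1e) / (9.11×10^-31/1e) = 3660.

ratio ≈ 3660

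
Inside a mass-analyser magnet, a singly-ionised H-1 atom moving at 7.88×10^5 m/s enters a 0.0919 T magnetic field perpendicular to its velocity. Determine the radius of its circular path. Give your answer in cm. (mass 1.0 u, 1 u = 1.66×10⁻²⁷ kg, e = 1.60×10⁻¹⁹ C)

The magnetic force provides the centripetal force: qvB = mv²/r, so r = mv/(qB).
r = (1.66×10^-27 kg)(7.88×10^5 m/s) / [(1×1.60×10^-19 C)(0.0919 T)] = 0.0890 m.

r ≈ 8.90 cm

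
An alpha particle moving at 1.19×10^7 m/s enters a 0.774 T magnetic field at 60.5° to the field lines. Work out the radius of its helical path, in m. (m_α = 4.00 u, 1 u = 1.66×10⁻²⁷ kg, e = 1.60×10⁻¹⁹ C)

Only the perpendicular component v⊥ = v sin60.5° = 1.04×10^7 m/s is bent by the field.
r = m v⊥ /(qB) = (6.64×10^-27)(1.04×10^7) / [(2×1.60×10^-19)(0.774)] = 0.278 m.

r ≈ 0.278 m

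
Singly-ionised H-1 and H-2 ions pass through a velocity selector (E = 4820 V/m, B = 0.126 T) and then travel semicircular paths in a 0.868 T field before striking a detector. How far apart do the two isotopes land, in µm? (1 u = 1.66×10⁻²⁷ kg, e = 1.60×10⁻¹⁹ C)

Both emerge at v = E/B₁ = 3.83×10^4 m/s.
r = mv/(qB₂), so r₁ = 4.57×10^-4 m and r₂ = 9.14×10^-4 m, giving Δr = 4.57×10^-4 m.
After a semicircle each ion lands a diameter 2r from the entry slit, so the separation is 2Δr = 9.14×10^-4 m.

Δd ≈ 914 µm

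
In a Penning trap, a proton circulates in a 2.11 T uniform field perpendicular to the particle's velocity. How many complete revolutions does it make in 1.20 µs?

T = 2πm/(qB) = 2π(1.67×10^-27) / [(1×1.60×10^-19)(2.11)] = 3.1081×10^-8 s.
N = t/T = 1.20×10^-6 / 3.1081×10^-8 ≈ 38.61, so 38 complete revolutions.

N = 38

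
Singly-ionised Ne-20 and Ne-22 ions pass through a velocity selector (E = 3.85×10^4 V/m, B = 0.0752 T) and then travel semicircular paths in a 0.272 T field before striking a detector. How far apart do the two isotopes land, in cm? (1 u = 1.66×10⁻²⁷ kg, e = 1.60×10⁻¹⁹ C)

Both emerge at v = E/B₁ = 5.12×10^5 m/s.
r = mv/(qB₂), so r₁ = 0.3906 m and r₂ = 0.4296 m, giving Δr = 0.0391 m.
After a semicircle each ion lands a diameter 2r from the entry slit, so the separation is 2Δr = 0.0781 m.

Δd ≈ 7.81 cm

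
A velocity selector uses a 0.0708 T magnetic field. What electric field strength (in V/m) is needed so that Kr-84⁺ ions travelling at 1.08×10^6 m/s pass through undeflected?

qE = qvB ⇒ E = vB = (1.08×10^6)(0.0708) = 7.65×10^4 V/m.

E ≈ 7.65×10^4 V/m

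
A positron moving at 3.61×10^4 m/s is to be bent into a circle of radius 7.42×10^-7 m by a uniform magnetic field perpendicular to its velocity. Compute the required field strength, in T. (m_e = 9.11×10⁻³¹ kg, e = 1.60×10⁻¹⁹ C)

qvB = mv²/r gives B = mv/(qr).
B = (9.11×10^-31)(3.61×10^4) / [(1×1.60×10^-19)(7.42×10^-7)] = 0.277 T.

B ≈ 0.277 T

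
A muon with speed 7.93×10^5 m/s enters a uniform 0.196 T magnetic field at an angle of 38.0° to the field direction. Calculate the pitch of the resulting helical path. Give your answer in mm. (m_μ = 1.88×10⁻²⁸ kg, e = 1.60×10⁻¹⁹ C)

pitch ≈ 23.5 mm

The velocity component along B is v∥ = v cos38.0° = 6.25×10^5 m/s.
The cyclotron period T = 2πm/(qB) = 3.77×10^-8 s is set by m, q, B alone.
Pitch = v∥·T = (6.25×10^5)(3.77×10^-8) = 0.0235 m.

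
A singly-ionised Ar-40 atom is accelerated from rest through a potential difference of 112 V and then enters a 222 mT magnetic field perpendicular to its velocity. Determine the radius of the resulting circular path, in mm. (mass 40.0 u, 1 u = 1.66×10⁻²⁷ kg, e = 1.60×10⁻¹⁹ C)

The kinetic energy gained is K = qV = (1×1.60×10^-19)(112) = 1.79×10^-17 J.
v = √(2K/m) = 2.32×10^4 m/s.
r = mv/(qB) = (6.64×10^-26)(2.32×10^4) / [(1×1.60×10^-19)(0.222)] = 0.0434 m.

r ≈ 43.4 mm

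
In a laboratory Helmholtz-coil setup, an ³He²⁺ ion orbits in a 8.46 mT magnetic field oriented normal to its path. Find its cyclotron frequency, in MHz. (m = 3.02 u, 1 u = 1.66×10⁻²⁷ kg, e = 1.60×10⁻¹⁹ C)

f ≈ 0.0859 MHz

f = qB/(2πm) = (2×1.60×10^-19)(8.46×10^-3) / [2π(5.01×10^-27)] = 8.59×10^4 Hz.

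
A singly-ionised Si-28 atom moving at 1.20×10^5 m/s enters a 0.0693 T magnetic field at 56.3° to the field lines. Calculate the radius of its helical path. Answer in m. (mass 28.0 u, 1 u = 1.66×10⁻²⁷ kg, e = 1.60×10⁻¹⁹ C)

r ≈ 0.418 m

Only the perpendicular component v⊥ = v sin56.3° = 9.98×10^4 m/s is bent by the field.
r = m v⊥ /(qB) = (4.65×10^-26)(9.98×10^4) / [(1×1.60×10^-19)(0.0693)] = 0.418 m.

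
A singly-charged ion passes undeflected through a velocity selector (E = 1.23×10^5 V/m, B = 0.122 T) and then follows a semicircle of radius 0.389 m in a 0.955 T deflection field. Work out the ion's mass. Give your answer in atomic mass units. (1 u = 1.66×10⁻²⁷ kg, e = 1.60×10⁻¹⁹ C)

v = E/B₁ = 1.01×10^6 m/s.
From r = mv/(qB₂), m = qB₂r/v = (1×1.60×10^-19)(0.955)(0.389) / (1.01×10^6) = 5.90×10^-26 kg.
In atomic mass units: m = 5.90×10^-26 / 1.66×10^-27 = 35.5 u.

m ≈ 35.5 u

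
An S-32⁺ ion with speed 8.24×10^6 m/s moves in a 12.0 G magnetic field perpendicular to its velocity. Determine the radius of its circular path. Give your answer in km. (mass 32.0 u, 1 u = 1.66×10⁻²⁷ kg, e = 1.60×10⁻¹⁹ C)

r ≈ 2.28 km

The magnetic force provides the centripetal force: qvB = mv²/r, so r = mv/(qB).
r = (5.31×10^-26 kg)(8.24×10^6 m/s) / [(1×1.60×10^-19 C)(1.20×10^-3 T)] = 2280 m.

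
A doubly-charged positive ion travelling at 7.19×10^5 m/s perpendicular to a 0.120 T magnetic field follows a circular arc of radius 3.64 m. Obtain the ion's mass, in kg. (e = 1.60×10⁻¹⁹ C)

m ≈ 1.94×10^-25 kg

qvB = mv²/r ⇒ m = qBr/v.
m = (2×1.60×10^-19)(0.120)(3.64) / (7.19×10^5) = 1.94×10^-25 kg.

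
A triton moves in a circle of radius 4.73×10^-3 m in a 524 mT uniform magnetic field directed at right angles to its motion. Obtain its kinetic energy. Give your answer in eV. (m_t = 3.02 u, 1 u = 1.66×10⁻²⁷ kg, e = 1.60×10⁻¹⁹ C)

v = qBr/m = (1×1.60×10^-19)(0.524)(4.73×10^-3) / (5.01×10^-27) = 7.91×10^4 m/s.
K = ½mv² = 0.5·(5.01×10^-27)·(7.91×10^4)² = 1.57×10^-17 J = 98.0 eV.

K ≈ 98.0 eV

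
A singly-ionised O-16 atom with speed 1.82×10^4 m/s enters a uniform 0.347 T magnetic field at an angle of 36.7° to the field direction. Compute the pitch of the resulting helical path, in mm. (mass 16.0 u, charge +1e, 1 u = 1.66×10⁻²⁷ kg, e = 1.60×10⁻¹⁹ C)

pitch ≈ 43.9 mm

The velocity component along B is v∥ = v cos36.7° = 1.46×10^4 m/s.
The cyclotron period T = 2πm/(qB) = 3.01×10^-6 s is set by m, q, B alone.
Pitch = v∥·T = (1.46×10^4)(3.01×10^-6) = 0.0439 m.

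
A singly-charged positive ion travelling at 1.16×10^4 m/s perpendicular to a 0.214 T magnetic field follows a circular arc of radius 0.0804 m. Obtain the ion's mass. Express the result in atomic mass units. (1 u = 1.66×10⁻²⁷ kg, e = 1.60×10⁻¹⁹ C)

m ≈ 143 u

qvB = mv²/r ⇒ m = qBr/v.
m = (1×1.60×10^-19)(0.214)(0.0804) / (1.16×10^4) = 2.37×10^-25 kg = 143 u.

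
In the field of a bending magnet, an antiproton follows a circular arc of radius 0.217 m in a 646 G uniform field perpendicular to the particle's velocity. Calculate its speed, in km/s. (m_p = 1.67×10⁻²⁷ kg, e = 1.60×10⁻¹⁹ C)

v ≈ 1340 km/s

From qvB = mv²/r, v = qBr/m.
v = (1×1.60×10^-19)(0.0646)(0.217) / (1.67×10^-27) = 1.34×10^6 m/s.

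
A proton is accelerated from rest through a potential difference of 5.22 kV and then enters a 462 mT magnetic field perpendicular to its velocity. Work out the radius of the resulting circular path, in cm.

r ≈ 2.26 cm

The kinetic energy gained is K = qV = (1×1.60×10^-19)(5220) = 8.35×10^-16 J.
v = √(2K/m) = 1.00×10^6 m/s.
r = mv/(qB) = (1.67×10^-27)(1.00×10^6) / [(1×1.60×10^-19)(0.462)] = 0.0226 m.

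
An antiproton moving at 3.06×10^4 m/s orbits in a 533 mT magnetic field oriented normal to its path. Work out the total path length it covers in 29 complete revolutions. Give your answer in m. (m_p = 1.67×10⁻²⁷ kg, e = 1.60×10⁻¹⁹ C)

r = mv/(qB) = 5.99×10^-4 m, so one revolution covers 2πr = 3.77×10^-3 m.
In 29 revolutions: L = 29·2πr = 0.109 m.

L ≈ 0.109 m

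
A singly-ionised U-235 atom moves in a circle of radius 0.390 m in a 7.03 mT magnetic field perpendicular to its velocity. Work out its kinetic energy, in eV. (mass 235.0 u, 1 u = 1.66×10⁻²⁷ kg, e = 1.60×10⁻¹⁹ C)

K ≈ 1.54 eV

v = qBr/m = (1×1.60×10^-19)(7.03×10^-3)(0.390) / (3.90×10^-25) = 1120 m/s.
K = ½mv² = 0.5·(3.90×10^-25)·(1120)² = 2.47×10^-19 J = 1.54 eV.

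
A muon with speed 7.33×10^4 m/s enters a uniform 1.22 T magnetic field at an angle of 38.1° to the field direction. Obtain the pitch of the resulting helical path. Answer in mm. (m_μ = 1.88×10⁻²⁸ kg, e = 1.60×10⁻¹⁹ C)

The velocity component along B is v∥ = v cos38.1° = 5.77×10^4 m/s.
The cyclotron period T = 2πm/(qB) = 6.05×10^-9 s is set by m, q, B alone.
Pitch = v∥·T = (5.77×10^4)(6.05×10^-9) = 3.49×10^-4 m.

pitch ≈ 0.349 mm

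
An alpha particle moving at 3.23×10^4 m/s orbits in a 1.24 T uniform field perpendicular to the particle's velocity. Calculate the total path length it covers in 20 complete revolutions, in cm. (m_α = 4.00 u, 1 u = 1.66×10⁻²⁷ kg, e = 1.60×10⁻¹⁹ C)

r = mv/(qB) = 5.41×10^-4 m, so one revolution covers 2πr = 3.40×10^-3 m.
In 20 revolutions: L = 20·2πr = 0.0679 m.

L ≈ 6.79 cm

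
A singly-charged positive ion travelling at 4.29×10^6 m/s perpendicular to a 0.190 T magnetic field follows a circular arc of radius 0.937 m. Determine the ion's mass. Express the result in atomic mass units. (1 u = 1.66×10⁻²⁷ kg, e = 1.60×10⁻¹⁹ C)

m ≈ 4.00 u

qvB = mv²/r ⇒ m = qBr/v.
m = (1×1.60×10^-19)(0.190)(0.937) / (4.29×10^6) = 6.64×10^-27 kg = 4.00 u.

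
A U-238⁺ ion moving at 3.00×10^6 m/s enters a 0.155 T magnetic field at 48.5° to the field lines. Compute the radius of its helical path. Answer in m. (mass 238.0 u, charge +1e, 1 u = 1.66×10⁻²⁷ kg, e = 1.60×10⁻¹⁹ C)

r ≈ 35.8 m

Only the perpendicular component v⊥ = v sin48.5° = 2.25×10^6 m/s is bent by the field.
r = m v⊥ /(qB) = (3.95×10^-25)(2.25×10^6) / [(1×1.60×10^-19)(0.155)] = 35.8 m.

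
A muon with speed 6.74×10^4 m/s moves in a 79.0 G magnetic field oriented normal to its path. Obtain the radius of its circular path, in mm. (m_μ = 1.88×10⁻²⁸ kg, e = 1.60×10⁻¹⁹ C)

r ≈ 10.0 mm

The magnetic force provides the centripetal force: qvB = mv²/r, so r = mv/(qB).
r = (1.88×10^-28 kg)(6.74×10^4 m/s) / [(1×1.60×10^-19 C)(7.90×10^-3 T)] = 0.0100 m.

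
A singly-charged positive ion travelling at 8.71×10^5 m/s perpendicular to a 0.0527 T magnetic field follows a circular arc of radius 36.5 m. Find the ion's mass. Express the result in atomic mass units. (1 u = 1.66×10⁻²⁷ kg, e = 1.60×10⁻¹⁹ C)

m ≈ 213 u

qvB = mv²/r ⇒ m = qBr/v.
m = (1×1.60×10^-19)(0.0527)(36.5) / (8.71×10^5) = 3.53×10^-25 kg = 213 u.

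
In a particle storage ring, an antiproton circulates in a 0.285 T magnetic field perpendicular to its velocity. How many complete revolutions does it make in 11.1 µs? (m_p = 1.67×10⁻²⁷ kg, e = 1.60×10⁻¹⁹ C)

N = 48

T = 2πm/(qB) = 2π(1.67×10^-27) / [(1×1.60×10^-19)(0.285)] = 2.3011×10^-7 s.
N = t/T = 1.11×10^-5 / 2.3011×10^-7 ≈ 48.24, so 48 complete revolutions.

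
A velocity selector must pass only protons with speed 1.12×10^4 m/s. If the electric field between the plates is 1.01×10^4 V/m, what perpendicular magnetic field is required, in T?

B ≈ 0.902 T

qE = qvB ⇒ B = E/v = (1.01×10^4) / (1.12×10^4) = 0.902 T.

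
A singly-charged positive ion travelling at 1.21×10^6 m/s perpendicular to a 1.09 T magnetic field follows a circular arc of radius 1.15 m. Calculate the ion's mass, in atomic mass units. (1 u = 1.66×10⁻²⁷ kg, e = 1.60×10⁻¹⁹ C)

m ≈ 99.9 u

qvB = mv²/r ⇒ m = qBr/v.
m = (1×1.60×10^-19)(1.09)(1.15) / (1.21×10^6) = 1.66×10^-25 kg = 99.9 u.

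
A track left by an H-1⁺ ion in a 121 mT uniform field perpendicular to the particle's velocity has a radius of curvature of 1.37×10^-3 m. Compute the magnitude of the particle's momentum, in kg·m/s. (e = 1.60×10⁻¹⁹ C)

p ≈ 2.65×10^-23 kg·m/s

Since qvB = mv²/r, the momentum p = mv = qBr.
p = (1×1.60×10^-19)(0.121)(1.37×10^-3) = 2.65×10^-23 kg·m/s.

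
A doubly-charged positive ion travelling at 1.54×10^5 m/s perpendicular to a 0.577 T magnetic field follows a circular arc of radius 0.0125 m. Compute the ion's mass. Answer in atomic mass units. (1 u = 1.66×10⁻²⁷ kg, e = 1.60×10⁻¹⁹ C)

m ≈ 9.03 u

qvB = mv²/r ⇒ m = qBr/v.
m = (2×1.60×10^-19)(0.577)(0.0125) / (1.54×10^5) = 1.50×10^-26 kg = 9.03 u.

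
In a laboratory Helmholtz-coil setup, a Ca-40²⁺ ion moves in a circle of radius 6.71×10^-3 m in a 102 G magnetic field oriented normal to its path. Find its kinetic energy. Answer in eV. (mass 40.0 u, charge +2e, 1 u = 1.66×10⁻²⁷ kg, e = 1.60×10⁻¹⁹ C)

v = qBr/m = (2×1.60×10^-19)(0.0102)(6.71×10^-3) / (6.64×10^-26) = 330 m/s.
K = ½mv² = 0.5·(6.64×10^-26)·(330)² = 3.61×10^-21 J = 0.0226 eV.

K ≈ 0.0226 eV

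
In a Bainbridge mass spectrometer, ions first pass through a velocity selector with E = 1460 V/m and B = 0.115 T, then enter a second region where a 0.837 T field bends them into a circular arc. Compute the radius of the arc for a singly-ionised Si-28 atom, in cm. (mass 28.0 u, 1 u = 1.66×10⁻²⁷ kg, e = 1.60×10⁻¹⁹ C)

r ≈ 0.441 cm

The selector passes v = E/B = 1460/0.115 = 1.27×10^4 m/s.
In the deflection region, r = mv/(qB₂) = (4.65×10^-26)(1.27×10^4) / [(1×1.60×10^-19)(0.837)] = 4.41×10^-3 m.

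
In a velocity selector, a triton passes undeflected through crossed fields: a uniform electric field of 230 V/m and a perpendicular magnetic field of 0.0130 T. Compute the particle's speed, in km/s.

For zero net force, qE = qvB, so v = E/B.
v = (230) / (0.0130) = 1.77×10^4 m/s.

v ≈ 17.7 km/s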